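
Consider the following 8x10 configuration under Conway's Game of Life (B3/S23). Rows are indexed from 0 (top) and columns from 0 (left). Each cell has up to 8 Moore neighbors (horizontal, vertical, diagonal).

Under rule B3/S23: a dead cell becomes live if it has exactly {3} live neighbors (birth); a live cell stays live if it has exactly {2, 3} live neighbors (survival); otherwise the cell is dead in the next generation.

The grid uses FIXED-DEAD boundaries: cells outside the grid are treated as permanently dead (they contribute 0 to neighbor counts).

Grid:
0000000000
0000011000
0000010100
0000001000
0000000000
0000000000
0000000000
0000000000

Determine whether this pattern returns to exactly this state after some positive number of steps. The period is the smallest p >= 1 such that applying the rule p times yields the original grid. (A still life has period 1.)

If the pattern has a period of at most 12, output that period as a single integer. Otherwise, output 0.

Simulating and comparing each generation to the original:
Gen 0 (original, given above): 5 live cells
Gen 1: 5 live cells, MATCHES original -> period = 1

Answer: 1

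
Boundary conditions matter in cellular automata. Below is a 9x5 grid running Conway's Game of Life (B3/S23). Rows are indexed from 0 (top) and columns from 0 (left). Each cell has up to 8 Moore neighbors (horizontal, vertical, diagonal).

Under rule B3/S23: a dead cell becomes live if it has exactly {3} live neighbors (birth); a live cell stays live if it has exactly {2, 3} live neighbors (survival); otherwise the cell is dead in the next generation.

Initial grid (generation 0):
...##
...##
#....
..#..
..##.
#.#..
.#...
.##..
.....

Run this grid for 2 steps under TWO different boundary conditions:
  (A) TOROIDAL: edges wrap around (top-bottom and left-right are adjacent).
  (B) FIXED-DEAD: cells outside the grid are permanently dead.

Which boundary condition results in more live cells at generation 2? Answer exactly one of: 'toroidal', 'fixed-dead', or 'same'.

Under TOROIDAL boundary, generation 2:
.....
#.#..
##...
.#...
....#
.####
...#.
.###.
.#..#
Population = 16

Under FIXED-DEAD boundary, generation 2:
...##
..#..
.....
.#..#
....#
.###.
...#.
.#...
.....
Population = 11

Comparison: toroidal=16, fixed-dead=11 -> toroidal

Answer: toroidal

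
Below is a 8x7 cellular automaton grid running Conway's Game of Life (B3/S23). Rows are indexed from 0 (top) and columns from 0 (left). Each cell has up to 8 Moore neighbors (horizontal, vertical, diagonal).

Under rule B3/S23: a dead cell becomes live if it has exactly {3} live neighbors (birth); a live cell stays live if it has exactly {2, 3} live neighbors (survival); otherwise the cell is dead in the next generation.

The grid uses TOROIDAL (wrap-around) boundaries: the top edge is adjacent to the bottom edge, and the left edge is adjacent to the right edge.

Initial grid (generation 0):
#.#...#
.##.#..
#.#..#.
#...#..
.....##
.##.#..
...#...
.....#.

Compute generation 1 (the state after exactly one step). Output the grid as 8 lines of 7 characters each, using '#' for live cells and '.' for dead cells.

Answer: #.##.##
..#..#.
#.#.###
##..#..
##.####
..####.
..###..
......#

Derivation:
Simulating step by step:
Generation 0 (given above): 18 live cells
Generation 1: 29 live cells
(generation 1 grid is the final answer)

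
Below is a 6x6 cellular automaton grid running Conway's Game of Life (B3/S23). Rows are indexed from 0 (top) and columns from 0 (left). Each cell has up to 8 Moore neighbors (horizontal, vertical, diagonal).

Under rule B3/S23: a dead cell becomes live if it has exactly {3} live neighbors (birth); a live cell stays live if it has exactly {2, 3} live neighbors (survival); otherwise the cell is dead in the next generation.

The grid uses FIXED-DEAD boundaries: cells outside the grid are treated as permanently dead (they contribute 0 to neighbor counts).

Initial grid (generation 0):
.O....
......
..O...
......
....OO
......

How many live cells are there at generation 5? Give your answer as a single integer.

Simulating step by step:
Generation 0 (given above): 4 live cells
Generation 1: 0 live cells
......
......
......
......
......
......
Generation 2: 0 live cells
......
......
......
......
......
......
Generation 3: 0 live cells
......
......
......
......
......
......
Generation 4: 0 live cells
......
......
......
......
......
......
Generation 5: 0 live cells
......
......
......
......
......
......
Population at generation 5: 0

Answer: 0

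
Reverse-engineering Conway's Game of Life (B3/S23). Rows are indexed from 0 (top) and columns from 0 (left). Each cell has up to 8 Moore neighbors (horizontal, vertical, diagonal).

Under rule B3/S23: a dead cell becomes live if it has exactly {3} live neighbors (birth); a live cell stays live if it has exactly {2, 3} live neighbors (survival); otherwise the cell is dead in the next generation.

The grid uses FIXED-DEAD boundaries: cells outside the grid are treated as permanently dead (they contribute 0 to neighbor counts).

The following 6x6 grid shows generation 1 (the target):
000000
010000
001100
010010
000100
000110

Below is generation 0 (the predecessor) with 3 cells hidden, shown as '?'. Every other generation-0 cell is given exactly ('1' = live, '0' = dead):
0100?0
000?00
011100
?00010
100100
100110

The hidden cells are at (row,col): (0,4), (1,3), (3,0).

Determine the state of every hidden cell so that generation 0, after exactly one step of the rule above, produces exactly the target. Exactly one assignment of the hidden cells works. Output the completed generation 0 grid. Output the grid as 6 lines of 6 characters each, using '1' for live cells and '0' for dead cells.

Answer: 010000
000000
011100
000010
100100
100110

Derivation:
Hidden generation-0 cells (in order): (0,4), (1,3), (3,0).
A hidden cell only influences target cells in its own 3x3 neighborhood. Try each of the 2^3 = 8 assignments, step the completed generation 0 forward once under B3/S23, and compare with the target:
  (0,4)=0 (1,3)=0 (3,0)=0 -> step reproduces the target at every cell -> ACCEPT
  (0,4)=0 (1,3)=0 (3,0)=1 -> step gives (2,1)='1' but target has '0' -> reject
  (0,4)=0 (1,3)=1 (3,0)=0 -> step gives (1,3)='1' but target has '0' -> reject
  (0,4)=0 (1,3)=1 (3,0)=1 -> step gives (1,3)='1' but target has '0' -> reject
  (0,4)=1 (1,3)=0 (3,0)=0 -> step gives (1,3)='1' but target has '0' -> reject
  (0,4)=1 (1,3)=0 (3,0)=1 -> step gives (1,3)='1' but target has '0' -> reject
  (0,4)=1 (1,3)=1 (3,0)=0 -> step gives (1,3)='1' but target has '0' -> reject
  (0,4)=1 (1,3)=1 (3,0)=1 -> step gives (1,3)='1' but target has '0' -> reject
Unique solution: (0,4)=dead, (1,3)=dead, (3,0)=dead.
Check: live-neighbor counts of every cell in the completed generation 0:
101000
234210
112221
234421
122342
122221
Applying B3/S23 to generation 0 with these counts gives:
000000
010000
001100
010010
000100
000110
which matches the target exactly.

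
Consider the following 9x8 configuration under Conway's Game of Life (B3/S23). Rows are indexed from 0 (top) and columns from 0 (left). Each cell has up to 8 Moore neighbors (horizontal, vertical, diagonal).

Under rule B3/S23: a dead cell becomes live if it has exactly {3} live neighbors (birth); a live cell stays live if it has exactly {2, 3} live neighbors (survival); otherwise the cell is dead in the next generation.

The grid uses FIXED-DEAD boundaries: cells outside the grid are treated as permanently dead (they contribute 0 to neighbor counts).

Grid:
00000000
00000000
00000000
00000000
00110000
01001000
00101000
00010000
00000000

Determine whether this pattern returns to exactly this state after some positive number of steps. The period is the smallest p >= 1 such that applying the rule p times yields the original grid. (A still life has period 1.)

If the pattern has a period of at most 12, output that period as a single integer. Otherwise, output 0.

Simulating and comparing each generation to the original:
Gen 0 (original, given above): 7 live cells
Gen 1: 7 live cells, MATCHES original -> period = 1

Answer: 1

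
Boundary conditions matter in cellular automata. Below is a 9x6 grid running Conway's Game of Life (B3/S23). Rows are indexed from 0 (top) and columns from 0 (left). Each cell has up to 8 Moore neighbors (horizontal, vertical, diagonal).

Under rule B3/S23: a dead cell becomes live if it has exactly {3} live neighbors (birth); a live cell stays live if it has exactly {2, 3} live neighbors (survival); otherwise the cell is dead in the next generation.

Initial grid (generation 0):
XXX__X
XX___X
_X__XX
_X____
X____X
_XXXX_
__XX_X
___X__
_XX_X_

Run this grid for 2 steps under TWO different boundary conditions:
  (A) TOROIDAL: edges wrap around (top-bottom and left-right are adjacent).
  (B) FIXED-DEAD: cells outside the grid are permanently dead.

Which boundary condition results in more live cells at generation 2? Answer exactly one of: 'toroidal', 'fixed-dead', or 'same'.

Under TOROIDAL boundary, generation 2:
___XXX
__X__X
XXXXXX
_X____
XXXXXX
_XX_XX
XXX___
X_____
___XXX
Population = 29

Under FIXED-DEAD boundary, generation 2:
______
__XXXX
XXXX__
X_____
X_XX__
XXX_X_
XXX___
_X____
__X___
Population = 21

Comparison: toroidal=29, fixed-dead=21 -> toroidal

Answer: toroidal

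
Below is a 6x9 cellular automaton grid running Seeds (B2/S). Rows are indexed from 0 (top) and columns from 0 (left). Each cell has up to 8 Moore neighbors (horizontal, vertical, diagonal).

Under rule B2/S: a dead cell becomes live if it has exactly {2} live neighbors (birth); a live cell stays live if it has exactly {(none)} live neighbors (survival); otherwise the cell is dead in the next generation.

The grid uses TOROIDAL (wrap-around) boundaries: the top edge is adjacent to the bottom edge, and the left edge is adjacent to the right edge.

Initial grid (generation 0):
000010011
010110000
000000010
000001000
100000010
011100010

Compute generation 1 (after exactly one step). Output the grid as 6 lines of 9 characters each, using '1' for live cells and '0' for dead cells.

Simulating step by step:
Generation 0 (given above): 14 live cells
Generation 1: 14 live cells
(generation 1 grid is the final answer)

Answer: 000001100
101001100
001101100
000000010
000110000
000010000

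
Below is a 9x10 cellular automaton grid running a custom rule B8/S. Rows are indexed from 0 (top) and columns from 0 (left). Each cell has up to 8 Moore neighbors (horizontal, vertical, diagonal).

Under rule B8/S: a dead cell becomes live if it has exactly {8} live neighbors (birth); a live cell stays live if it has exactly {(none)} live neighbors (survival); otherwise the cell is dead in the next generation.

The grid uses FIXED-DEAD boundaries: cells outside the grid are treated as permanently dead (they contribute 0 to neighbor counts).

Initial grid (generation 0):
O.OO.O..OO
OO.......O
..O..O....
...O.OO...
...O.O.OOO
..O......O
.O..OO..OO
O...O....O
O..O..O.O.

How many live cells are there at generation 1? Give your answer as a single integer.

Answer: 0

Derivation:
Simulating step by step:
Generation 0 (given above): 33 live cells
Generation 1: 0 live cells
..........
..........
..........
..........
..........
..........
..........
..........
..........
Population at generation 1: 0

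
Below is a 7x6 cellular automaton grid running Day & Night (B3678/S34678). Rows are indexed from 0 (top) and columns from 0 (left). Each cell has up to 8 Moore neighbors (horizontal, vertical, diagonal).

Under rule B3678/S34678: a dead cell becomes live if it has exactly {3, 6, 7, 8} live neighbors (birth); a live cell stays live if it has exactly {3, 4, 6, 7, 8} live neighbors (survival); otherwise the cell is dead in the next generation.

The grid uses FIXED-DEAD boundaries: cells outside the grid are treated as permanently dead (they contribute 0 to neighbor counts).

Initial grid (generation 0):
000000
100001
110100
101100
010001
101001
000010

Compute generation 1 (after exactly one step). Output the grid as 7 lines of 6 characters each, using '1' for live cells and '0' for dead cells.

Simulating step by step:
Generation 0 (given above): 14 live cells
Generation 1: 13 live cells
(generation 1 grid is the final answer)

Answer: 000000
010000
110010
101010
110110
010010
000000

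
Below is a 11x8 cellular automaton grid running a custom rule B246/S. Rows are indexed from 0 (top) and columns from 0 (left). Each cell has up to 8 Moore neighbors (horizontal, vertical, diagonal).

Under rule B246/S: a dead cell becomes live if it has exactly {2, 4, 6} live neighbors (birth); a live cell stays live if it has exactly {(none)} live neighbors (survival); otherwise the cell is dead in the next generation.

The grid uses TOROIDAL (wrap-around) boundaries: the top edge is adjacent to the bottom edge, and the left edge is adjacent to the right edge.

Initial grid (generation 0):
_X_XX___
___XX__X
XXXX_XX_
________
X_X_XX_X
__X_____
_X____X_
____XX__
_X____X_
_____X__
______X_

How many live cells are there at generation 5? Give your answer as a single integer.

Answer: 24

Derivation:
Simulating step by step:
Generation 0 (given above): 26 live cells
Generation 1: 29 live cells
X_____XX
XXX__X__
____X___
X_XXXXXX
______X_
_X__X___
__XXX___
XXX____X
_____X__
_______X
__XX____
Generation 2: 29 live cells
__X_XX__
___XX__X
X_X___XX
_X______
___XX__X
___X____
X____X_X
___X_XX_
X_X_____
__XXX_X_
_X_____X
Generation 3: 29 live cells
_X_X___X
_____XX_
____XX__
X___XX_X
X_______
__X_XX__
__XXX_X_
__X____X
____XX__
_X___X__
X_X_XX__
Generation 4: 29 live cells
____XXX_
X_XXX__X
X__X____
_X_X____
____XX__
______XX
_____X_X
_X__XX__
XXXX____
X_X_____
_X_____X
Generation 5: 24 live cells
X__X___X
_____X__
_X__X___
X___XX__
X_XX___X
X____X__
________
X_X____X
_____X_X
_X______
__XXX___
Population at generation 5: 24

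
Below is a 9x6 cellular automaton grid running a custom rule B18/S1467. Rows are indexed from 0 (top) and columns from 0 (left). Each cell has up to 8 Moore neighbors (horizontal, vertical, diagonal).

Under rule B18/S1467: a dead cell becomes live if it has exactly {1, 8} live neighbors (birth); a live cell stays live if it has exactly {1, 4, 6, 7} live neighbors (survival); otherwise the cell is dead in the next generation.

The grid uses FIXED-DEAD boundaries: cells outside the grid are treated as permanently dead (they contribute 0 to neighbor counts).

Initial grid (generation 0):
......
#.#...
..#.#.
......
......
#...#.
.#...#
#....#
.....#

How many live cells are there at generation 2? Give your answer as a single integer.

Simulating step by step:
Generation 0 (given above): 11 live cells
Generation 1: 29 live cells
#.##..
..#.##
#.#..#
.##.##
##.###
#.###.
..##..
#.#...
##...#
Generation 2: 13 live cells
......
......
#....#
..#..#
...###
...#..
..#..#
.....#
...##.
Population at generation 2: 13

Answer: 13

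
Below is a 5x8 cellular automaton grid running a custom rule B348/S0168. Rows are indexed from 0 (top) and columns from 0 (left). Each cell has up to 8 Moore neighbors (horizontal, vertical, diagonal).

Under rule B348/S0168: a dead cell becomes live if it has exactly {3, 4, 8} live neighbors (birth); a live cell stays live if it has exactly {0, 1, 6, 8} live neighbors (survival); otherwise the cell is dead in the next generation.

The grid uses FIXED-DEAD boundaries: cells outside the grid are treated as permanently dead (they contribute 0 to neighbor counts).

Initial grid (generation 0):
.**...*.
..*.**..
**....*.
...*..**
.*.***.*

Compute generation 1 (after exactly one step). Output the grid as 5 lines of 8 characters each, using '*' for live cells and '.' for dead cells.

Simulating step by step:
Generation 0 (given above): 17 live cells
Generation 1: 21 live cells
(generation 1 grid is the final answer)

Answer: ...*.**.
*..**.*.
*.****.*
***.**..
.**...*.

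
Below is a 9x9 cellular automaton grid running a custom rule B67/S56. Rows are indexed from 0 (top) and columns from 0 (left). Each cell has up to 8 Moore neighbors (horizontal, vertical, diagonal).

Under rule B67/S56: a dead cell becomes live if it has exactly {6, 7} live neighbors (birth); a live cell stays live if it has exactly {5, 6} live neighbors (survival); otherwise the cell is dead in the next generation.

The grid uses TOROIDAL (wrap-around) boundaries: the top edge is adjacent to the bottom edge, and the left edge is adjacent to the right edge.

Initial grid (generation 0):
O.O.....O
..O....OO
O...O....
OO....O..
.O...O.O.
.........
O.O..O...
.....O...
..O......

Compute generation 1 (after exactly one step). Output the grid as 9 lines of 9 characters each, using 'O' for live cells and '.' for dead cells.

Simulating step by step:
Generation 0 (given above): 19 live cells
Generation 1: 0 live cells
(generation 1 grid is the final answer)

Answer: .........
.........
.........
.........
.........
.........
.........
.........
.........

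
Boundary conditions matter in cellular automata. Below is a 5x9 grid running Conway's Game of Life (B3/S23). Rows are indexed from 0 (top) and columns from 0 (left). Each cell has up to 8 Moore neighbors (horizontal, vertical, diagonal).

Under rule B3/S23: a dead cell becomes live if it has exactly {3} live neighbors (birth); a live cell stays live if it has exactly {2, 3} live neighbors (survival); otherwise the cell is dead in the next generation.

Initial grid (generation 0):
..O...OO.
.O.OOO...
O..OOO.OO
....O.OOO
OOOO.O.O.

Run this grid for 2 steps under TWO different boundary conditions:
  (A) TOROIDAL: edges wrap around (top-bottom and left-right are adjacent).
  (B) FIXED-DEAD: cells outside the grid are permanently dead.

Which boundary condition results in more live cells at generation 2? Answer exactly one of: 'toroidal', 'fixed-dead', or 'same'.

Under TOROIDAL boundary, generation 2:
...OO....
.........
O........
O...O....
OOOOO....
Population = 10

Under FIXED-DEAD boundary, generation 2:
..OOOO...
.O..OO.O.
.O.......
....O..OO
.OOOO....
Population = 16

Comparison: toroidal=10, fixed-dead=16 -> fixed-dead

Answer: fixed-dead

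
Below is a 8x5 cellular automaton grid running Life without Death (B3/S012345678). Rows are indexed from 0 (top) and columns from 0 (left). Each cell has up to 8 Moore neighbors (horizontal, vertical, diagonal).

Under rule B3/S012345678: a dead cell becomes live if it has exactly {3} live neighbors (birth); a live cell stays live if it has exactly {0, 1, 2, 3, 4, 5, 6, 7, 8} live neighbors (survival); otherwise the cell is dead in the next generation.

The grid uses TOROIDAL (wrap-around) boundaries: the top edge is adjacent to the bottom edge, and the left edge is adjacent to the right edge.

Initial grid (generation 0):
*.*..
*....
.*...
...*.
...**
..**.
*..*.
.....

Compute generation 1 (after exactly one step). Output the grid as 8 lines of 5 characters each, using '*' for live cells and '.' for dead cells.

Simulating step by step:
Generation 0 (given above): 11 live cells
Generation 1: 18 live cells
(generation 1 grid is the final answer)

Answer: ***..
*....
.*...
..***
...**
..**.
*.***
.*..*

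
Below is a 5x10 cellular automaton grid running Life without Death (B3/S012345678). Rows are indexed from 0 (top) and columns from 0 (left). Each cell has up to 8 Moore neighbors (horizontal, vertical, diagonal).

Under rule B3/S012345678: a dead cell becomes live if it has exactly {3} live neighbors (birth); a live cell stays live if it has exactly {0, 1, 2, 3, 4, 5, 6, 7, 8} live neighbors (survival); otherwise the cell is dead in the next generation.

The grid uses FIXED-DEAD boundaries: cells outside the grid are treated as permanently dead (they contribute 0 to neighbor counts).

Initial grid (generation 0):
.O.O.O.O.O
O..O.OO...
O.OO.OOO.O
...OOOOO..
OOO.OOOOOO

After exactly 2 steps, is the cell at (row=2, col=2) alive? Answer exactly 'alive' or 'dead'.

Answer: alive

Derivation:
Simulating step by step:
Generation 0 (given above): 30 live cells
Generation 1: 35 live cells
.OOO.O.O.O
O..O.OO...
OOOO.OOOOO
O..OOOOO.O
OOO.OOOOOO
Generation 2: 36 live cells
.OOO.O.O.O
O..O.OO..O
OOOO.OOOOO
O..OOOOO.O
OOO.OOOOOO

Cell (2,2) at generation 2: 1 -> alive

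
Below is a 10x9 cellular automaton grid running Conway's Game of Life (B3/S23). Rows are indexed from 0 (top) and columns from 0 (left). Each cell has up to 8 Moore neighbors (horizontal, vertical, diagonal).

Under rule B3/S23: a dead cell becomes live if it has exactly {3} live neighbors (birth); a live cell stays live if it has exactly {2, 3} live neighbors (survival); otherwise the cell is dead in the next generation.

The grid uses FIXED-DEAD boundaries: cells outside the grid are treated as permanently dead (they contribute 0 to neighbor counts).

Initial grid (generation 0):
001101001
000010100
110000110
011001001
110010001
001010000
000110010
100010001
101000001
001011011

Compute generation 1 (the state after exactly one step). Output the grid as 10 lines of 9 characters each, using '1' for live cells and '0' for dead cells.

Answer: 000111000
011110100
111000110
001001101
100011000
011011000
000011000
010010011
000011001
010100011

Derivation:
Simulating step by step:
Generation 0 (given above): 34 live cells
Generation 1: 37 live cells
(generation 1 grid is the final answer)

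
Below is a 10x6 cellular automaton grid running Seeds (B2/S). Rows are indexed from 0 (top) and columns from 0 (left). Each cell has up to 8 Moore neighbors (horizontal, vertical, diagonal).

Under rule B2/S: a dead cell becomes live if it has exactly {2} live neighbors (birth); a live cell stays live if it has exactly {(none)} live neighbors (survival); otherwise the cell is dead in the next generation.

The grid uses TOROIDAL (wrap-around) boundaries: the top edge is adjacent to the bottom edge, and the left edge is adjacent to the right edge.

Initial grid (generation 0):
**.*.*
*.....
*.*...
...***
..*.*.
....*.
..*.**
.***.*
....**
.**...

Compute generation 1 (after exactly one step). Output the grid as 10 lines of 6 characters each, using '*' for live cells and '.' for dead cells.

Simulating step by step:
Generation 0 (given above): 24 live cells
Generation 1: 6 live cells
(generation 1 grid is the final answer)

Answer: ....*.
...**.
......
*.....
......
.**...
......
......
......
......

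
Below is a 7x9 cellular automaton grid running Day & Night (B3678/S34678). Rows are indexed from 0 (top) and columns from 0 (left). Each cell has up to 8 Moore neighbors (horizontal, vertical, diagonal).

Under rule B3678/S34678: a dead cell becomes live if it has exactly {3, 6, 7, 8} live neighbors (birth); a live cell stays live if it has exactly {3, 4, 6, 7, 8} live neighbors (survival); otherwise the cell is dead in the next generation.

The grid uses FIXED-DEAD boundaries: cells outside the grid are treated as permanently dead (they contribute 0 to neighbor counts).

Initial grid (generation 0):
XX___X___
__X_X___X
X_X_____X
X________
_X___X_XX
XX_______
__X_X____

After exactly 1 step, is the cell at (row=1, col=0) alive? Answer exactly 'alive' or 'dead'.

Simulating step by step:
Generation 0 (given above): 18 live cells
Generation 1: 9 live cells
_________
X__X_____
___X_____
_______XX
_X_______
_XX______
_X_______

Cell (1,0) at generation 1: 1 -> alive

Answer: alive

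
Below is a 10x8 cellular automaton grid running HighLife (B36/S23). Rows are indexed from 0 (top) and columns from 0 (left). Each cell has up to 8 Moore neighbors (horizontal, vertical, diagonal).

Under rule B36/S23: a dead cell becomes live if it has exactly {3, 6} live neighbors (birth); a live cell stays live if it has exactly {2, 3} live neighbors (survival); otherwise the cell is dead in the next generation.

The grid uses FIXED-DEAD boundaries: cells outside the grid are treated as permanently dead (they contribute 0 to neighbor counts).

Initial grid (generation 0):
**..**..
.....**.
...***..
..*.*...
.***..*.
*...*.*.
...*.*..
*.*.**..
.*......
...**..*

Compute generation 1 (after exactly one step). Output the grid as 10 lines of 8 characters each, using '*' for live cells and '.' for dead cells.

Answer: ....***.
...**.*.
...*..*.
.*.*....
.**.*...
.*..*.*.
.*.*..*.
.*****..
.**..*..
........

Derivation:
Simulating step by step:
Generation 0 (given above): 28 live cells
Generation 1: 27 live cells
(generation 1 grid is the final answer)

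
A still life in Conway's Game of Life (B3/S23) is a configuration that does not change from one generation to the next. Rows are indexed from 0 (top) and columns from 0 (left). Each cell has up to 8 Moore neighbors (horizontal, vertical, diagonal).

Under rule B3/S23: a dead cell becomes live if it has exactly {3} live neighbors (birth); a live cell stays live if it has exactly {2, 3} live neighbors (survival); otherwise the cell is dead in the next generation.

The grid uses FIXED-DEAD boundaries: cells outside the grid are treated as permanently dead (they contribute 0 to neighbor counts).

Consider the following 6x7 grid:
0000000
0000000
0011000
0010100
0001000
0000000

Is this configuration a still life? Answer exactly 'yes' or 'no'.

Answer: yes

Derivation:
Compute generation 1 and compare to generation 0 (given above):
Generation 1:
0000000
0000000
0011000
0010100
0001000
0000000
The grids are IDENTICAL -> still life.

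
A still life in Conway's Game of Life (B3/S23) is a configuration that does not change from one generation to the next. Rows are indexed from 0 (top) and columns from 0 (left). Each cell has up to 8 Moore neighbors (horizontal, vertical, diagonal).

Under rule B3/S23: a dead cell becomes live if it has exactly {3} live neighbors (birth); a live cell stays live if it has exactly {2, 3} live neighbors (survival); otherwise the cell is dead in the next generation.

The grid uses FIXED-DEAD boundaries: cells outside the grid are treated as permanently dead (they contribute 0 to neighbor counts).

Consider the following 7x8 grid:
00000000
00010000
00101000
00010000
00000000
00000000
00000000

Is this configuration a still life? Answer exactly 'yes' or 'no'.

Compute generation 1 and compare to generation 0 (given above):
Generation 1:
00000000
00010000
00101000
00010000
00000000
00000000
00000000
The grids are IDENTICAL -> still life.

Answer: yes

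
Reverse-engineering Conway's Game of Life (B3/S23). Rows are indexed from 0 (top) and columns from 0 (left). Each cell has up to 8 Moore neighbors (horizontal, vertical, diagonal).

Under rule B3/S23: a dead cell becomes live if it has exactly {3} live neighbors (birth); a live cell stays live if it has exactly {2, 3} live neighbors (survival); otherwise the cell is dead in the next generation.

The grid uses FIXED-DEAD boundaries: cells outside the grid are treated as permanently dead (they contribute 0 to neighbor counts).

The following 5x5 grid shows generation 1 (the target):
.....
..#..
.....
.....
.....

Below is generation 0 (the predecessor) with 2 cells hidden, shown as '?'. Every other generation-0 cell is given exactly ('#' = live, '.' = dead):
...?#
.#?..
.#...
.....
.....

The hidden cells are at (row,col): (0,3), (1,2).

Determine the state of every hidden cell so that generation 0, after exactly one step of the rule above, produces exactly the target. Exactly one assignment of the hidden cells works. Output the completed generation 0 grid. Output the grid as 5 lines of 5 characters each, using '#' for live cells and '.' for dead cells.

Answer: ...##
.#...
.#...
.....
.....

Derivation:
Hidden generation-0 cells (in order): (0,3), (1,2).
A hidden cell only influences target cells in its own 3x3 neighborhood. Try each of the 2^2 = 4 assignments, step the completed generation 0 forward once under B3/S23, and compare with the target:
  (0,3)=. (1,2)=. -> step gives (1,2)='.' but target has '#' -> reject
  (0,3)=. (1,2)=# -> step gives (1,1)='#' but target has '.' -> reject
  (0,3)=# (1,2)=. -> step reproduces the target at every cell -> ACCEPT
  (0,3)=# (1,2)=# -> step gives (0,2)='#' but target has '.' -> reject
Unique solution: (0,3)=live, (1,2)=dead.
Check: live-neighbor counts of every cell in the completed generation 0:
11211
21322
21200
11100
00000
Applying B3/S23 to generation 0 with these counts gives:
.....
..#..
.....
.....
.....
which matches the target exactly.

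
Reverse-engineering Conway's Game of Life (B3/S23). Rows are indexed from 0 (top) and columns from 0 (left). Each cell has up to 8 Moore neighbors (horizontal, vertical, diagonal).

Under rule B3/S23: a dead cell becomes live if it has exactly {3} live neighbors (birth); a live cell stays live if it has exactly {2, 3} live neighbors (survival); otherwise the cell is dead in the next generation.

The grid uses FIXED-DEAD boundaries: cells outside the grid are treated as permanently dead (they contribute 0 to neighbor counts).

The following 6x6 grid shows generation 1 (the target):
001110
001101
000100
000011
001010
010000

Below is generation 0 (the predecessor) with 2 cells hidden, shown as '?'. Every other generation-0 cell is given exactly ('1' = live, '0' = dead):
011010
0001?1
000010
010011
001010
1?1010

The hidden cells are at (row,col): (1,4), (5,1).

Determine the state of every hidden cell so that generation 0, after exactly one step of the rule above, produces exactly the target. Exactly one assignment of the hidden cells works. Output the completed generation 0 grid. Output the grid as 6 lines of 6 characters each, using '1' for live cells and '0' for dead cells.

Answer: 011010
000101
000010
010011
001010
101010

Derivation:
Hidden generation-0 cells (in order): (1,4), (5,1).
A hidden cell only influences target cells in its own 3x3 neighborhood. Try each of the 2^2 = 4 assignments, step the completed generation 0 forward once under B3/S23, and compare with the target:
  (1,4)=0 (5,1)=0 -> step reproduces the target at every cell -> ACCEPT
  (1,4)=0 (5,1)=1 -> step gives (4,0)='1' but target has '0' -> reject
  (1,4)=1 (5,1)=0 -> step gives (0,3)='0' but target has '1' -> reject
  (1,4)=1 (5,1)=1 -> step gives (0,3)='0' but target has '1' -> reject
Unique solution: (1,4)=dead, (5,1)=dead.
Check: live-neighbor counts of every cell in the completed generation 0:
112322
123342
112344
112433
242534
031412
Applying B3/S23 to generation 0 with these counts gives:
001110
001101
000100
000011
001010
010000
which matches the target exactly.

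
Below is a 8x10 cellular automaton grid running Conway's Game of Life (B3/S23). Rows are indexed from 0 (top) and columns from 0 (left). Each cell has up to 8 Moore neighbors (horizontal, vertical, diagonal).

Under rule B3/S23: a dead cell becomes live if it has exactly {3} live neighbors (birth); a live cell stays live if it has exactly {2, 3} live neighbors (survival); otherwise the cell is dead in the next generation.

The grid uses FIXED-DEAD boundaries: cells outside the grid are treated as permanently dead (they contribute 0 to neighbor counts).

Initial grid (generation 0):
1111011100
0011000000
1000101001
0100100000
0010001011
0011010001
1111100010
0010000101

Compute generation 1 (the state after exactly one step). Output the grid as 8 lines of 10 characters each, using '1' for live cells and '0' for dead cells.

Simulating step by step:
Generation 0 (given above): 32 live cells
Generation 1: 29 live cells
(generation 1 grid is the final answer)

Answer: 0101101000
1000000100
0110110000
0101000111
0110110011
0000010101
0000100011
0010000010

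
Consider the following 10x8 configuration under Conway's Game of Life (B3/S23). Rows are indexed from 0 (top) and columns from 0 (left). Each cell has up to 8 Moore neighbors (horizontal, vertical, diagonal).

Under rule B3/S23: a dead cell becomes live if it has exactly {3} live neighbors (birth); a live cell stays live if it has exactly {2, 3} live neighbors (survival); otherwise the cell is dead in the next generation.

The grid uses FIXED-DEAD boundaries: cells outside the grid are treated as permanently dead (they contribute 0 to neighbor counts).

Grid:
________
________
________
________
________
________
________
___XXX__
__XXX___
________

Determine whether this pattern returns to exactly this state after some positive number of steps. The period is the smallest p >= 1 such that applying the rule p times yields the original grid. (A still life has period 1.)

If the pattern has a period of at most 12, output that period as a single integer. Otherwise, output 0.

Answer: 2

Derivation:
Simulating and comparing each generation to the original:
Gen 0 (original, given above): 6 live cells
Gen 1: 6 live cells, differs from original
Gen 2: 6 live cells, MATCHES original -> period = 2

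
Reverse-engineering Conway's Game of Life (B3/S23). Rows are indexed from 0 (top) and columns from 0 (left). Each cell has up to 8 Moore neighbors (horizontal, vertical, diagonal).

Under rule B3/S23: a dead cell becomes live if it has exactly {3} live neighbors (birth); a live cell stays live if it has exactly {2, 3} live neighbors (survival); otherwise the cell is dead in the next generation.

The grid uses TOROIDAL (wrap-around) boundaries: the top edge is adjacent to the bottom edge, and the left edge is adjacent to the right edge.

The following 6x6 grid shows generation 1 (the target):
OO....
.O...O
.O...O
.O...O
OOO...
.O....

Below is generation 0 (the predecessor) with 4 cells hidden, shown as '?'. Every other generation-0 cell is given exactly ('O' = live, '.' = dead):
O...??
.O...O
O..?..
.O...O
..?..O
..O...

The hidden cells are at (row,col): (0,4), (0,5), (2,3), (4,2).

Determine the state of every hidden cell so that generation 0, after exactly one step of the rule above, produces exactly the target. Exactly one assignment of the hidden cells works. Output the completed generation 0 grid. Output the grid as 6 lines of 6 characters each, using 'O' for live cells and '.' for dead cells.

Hidden generation-0 cells (in order): (0,4), (0,5), (2,3), (4,2).
A hidden cell only influences target cells in its own 3x3 neighborhood. Try each of the 2^4 = 16 assignments, step the completed generation 0 forward once under B3/S23, and compare with the target:
  (0,4)=. (0,5)=. (2,3)=. (4,2)=. -> step gives (3,1)='.' but target has 'O' -> reject
  (0,4)=. (0,5)=. (2,3)=. (4,2)=O -> step reproduces the target at every cell -> ACCEPT
  (0,4)=. (0,5)=. (2,3)=O (4,2)=. -> step gives (2,2)='O' but target has '.' -> reject
  (0,4)=. (0,5)=. (2,3)=O (4,2)=O -> step gives (2,2)='O' but target has '.' -> reject
  (0,4)=. (0,5)=O (2,3)=. (4,2)=. -> step gives (0,5)='O' but target has '.' -> reject
  (0,4)=. (0,5)=O (2,3)=. (4,2)=O -> step gives (0,5)='O' but target has '.' -> reject
  (0,4)=. (0,5)=O (2,3)=O (4,2)=. -> step gives (0,5)='O' but target has '.' -> reject
  (0,4)=. (0,5)=O (2,3)=O (4,2)=O -> step gives (0,5)='O' but target has '.' -> reject
  (0,4)=O (0,5)=. (2,3)=. (4,2)=. -> step gives (0,5)='O' but target has '.' -> reject
  (0,4)=O (0,5)=. (2,3)=. (4,2)=O -> step gives (0,5)='O' but target has '.' -> reject
  (0,4)=O (0,5)=. (2,3)=O (4,2)=. -> step gives (0,5)='O' but target has '.' -> reject
  (0,4)=O (0,5)=. (2,3)=O (4,2)=O -> step gives (0,5)='O' but target has '.' -> reject
  (0,4)=O (0,5)=O (2,3)=. (4,2)=. -> step gives (0,4)='O' but target has '.' -> reject
  (0,4)=O (0,5)=O (2,3)=. (4,2)=O -> step gives (0,4)='O' but target has '.' -> reject
  (0,4)=O (0,5)=O (2,3)=O (4,2)=. -> step gives (0,4)='O' but target has '.' -> reject
  (0,4)=O (0,5)=O (2,3)=O (4,2)=O -> step gives (0,4)='O' but target has '.' -> reject
Unique solution: (0,4)=dead, (0,5)=dead, (2,3)=dead, (4,2)=live.
Check: live-neighbor counts of every cell in the completed generation 0:
232112
421012
432023
422122
332221
231212
Applying B3/S23 to generation 0 with these counts gives:
OO....
.O...O
.O...O
.O...O
OOO...
.O....
which matches the target exactly.

Answer: O.....
.O...O
O.....
.O...O
..O..O
..O...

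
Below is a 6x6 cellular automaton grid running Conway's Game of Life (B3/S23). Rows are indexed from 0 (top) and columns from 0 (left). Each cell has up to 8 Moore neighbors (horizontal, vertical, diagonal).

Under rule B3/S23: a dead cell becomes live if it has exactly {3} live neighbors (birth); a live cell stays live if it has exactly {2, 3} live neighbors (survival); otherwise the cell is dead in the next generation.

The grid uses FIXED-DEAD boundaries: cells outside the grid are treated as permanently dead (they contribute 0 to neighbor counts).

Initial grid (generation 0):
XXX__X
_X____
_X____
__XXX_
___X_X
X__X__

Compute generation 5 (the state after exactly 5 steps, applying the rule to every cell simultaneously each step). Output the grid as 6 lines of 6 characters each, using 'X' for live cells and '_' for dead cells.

Simulating step by step:
Generation 0 (given above): 13 live cells
Generation 1: 9 live cells
XXX___
______
_X_X__
__XXX_
______
____X_
Generation 2: 8 live cells
_X____
X_____
___XX_
__XXX_
____X_
______
Generation 3: 5 live cells
______
______
__X_X_
__X__X
____X_
______
Generation 4: 3 live cells
______
______
___X__
____XX
______
______
Generation 5: 2 live cells
(generation 5 grid is the final answer)

Answer: ______
______
____X_
____X_
______
______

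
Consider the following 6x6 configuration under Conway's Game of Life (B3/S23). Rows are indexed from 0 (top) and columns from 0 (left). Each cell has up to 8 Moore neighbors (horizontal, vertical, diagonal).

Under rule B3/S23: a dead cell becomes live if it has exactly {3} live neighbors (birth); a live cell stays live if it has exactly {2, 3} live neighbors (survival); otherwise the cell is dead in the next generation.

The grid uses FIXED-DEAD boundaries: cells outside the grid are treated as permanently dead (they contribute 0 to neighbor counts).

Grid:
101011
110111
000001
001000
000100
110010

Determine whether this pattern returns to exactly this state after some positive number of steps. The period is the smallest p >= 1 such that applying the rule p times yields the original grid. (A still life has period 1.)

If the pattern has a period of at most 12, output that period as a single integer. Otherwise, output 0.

Simulating and comparing each generation to the original:
Gen 0 (original, given above): 15 live cells
Gen 1: 14 live cells, differs from original
Gen 2: 10 live cells, differs from original
Gen 3: 8 live cells, differs from original
Gen 4: 7 live cells, differs from original
Gen 5: 11 live cells, differs from original
Gen 6: 7 live cells, differs from original
Gen 7: 4 live cells, differs from original
Gen 8: 0 live cells, differs from original
Gen 9: 0 live cells, differs from original
Gen 10: 0 live cells, differs from original
Gen 11: 0 live cells, differs from original
Gen 12: 0 live cells, differs from original
No period found within 12 steps.

Answer: 0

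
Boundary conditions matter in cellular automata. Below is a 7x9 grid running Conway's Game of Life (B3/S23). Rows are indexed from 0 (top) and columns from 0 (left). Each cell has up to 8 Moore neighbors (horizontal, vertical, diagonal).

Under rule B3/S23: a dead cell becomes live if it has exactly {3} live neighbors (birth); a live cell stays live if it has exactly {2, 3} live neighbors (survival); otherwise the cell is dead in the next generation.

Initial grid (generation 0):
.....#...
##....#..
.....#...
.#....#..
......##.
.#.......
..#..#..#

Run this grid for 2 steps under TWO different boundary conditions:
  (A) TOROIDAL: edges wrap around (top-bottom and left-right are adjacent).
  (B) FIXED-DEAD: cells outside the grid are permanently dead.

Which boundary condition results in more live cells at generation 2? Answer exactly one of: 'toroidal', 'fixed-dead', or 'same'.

Answer: toroidal

Derivation:
Under TOROIDAL boundary, generation 2:
.....##..
....#..#.
....#....
........#
........#
......##.
.....#.#.
Population = 11

Under FIXED-DEAD boundary, generation 2:
.........
.....##..
....#....
.........
........#
......##.
.........
Population = 6

Comparison: toroidal=11, fixed-dead=6 -> toroidal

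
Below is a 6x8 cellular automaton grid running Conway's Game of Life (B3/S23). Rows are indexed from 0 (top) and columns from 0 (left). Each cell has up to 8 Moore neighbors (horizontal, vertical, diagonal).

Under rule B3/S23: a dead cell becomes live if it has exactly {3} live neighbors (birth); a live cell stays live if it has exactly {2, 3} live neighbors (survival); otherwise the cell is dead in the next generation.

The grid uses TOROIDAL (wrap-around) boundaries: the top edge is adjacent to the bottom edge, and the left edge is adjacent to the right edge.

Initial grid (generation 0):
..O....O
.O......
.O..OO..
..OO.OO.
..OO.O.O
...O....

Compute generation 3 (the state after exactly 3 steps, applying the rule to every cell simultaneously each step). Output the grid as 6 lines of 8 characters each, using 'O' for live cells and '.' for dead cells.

Answer: ........
.....O..
...O..O.
......O.
......O.
...O.O..

Derivation:
Simulating step by step:
Generation 0 (given above): 15 live cells
Generation 1: 14 live cells
..O.....
OOO.....
.O.OOOO.
.O......
.....O..
...OO.O.
Generation 2: 14 live cells
..O.....
O...OO..
...OOO..
..O...O.
....OO..
...OOO..
Generation 3: 7 live cells
(generation 3 grid is the final answer)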